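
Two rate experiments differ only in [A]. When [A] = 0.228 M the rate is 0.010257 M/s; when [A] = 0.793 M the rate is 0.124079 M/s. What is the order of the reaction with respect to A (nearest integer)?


Rate is proportional to [A]^n, so rate2/rate1 = ([A]2/[A]1)^n. Take logs to solve for n.
rate2/rate1 = 0.124079 / 0.010257 = 12.097
[A]2/[A]1 = 0.793 / 0.228 = 3.4781
n = ln(12.097) / ln(3.4781) = 2.0
Nearest integer order:

2


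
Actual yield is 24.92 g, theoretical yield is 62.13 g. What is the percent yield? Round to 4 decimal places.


% yield = 100 * actual / theoretical
% yield = 100 * 24.92 / 62.13
% yield = 40.10944793 %, rounded to 4 dp:

40.1094 %


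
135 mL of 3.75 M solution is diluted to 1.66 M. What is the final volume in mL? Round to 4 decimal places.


Dilution: M1*V1 = M2*V2, solve for V2.
V2 = M1*V1 / M2
V2 = 3.75 * 135 / 1.66
V2 = 506.25 / 1.66
V2 = 304.96987952 mL, rounded to 4 dp:

304.9699 mL


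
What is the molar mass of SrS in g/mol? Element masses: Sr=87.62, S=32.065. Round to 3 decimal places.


M = sum(count * atomic_mass) over atoms.
M = 1*87.62 + 1*32.065
M = 87.62 + 32.065
M = 119.685 g/mol, rounded to 3 dp:

119.685 g/mol


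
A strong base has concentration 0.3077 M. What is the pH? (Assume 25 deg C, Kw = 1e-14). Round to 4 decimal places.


A strong base dissociates completely, so [OH-] equals the given concentration.
pOH = -log10([OH-]) = -log10(0.3077) = 0.511873
pH = 14 - pOH = 14 - 0.511873
pH = 13.488127, rounded to 4 dp:

13.4881


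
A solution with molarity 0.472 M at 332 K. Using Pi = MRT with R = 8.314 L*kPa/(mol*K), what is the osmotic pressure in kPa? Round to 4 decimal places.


Osmotic pressure (van't Hoff): Pi = M*R*T.
RT = 8.314 * 332 = 2760.248
Pi = 0.472 * 2760.248
Pi = 1302.837056 kPa, rounded to 4 dp:

1302.8371 kPa


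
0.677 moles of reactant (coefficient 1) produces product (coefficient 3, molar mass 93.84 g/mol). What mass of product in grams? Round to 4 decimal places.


Use the coefficient ratio to convert reactant moles to product moles, then multiply by the product's molar mass.
moles_P = moles_R * (coeff_P / coeff_R) = 0.677 * (3/1) = 2.031
mass_P = moles_P * M_P = 2.031 * 93.84
mass_P = 190.58904 g, rounded to 4 dp:

190.5890 g


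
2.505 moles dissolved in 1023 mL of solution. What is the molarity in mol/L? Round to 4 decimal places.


Convert volume to liters: V_L = V_mL / 1000.
V_L = 1023 / 1000 = 1.023 L
M = n / V_L = 2.505 / 1.023
M = 2.44868035 mol/L, rounded to 4 dp:

2.4487 mol/L


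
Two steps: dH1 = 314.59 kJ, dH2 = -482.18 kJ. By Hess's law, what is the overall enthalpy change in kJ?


Hess's law: enthalpy is a state function, so add the step enthalpies.
dH_total = dH1 + dH2 = 314.59 + (-482.18)
dH_total = -167.59 kJ:

-167.59 kJ


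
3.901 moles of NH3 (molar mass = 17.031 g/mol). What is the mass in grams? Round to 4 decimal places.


mass = n * M
mass = 3.901 * 17.031
mass = 66.437931 g, rounded to 4 dp:

66.4379 g


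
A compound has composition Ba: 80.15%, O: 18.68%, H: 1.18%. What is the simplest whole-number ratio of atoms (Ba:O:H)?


Assume 100 g of compound, divide each mass% by atomic mass to get moles, then normalize by the smallest to get a raw atom ratio.
Moles per 100 g: Ba: 80.15/137.327 = 0.5836, O: 18.68/15.999 = 1.1676, H: 1.18/1.008 = 1.1706
Raw ratio (divide by min = 0.5836): Ba: 1.0, O: 2.0, H: 2.006
Multiply by 1 to clear fractions: Ba: 1.0 ~= 1, O: 2.0 ~= 2, H: 2.006 ~= 2
Reduce by GCD to get the simplest whole-number ratio:

1:2:2


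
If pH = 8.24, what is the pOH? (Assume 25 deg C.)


At 25 deg C, pH + pOH = 14.
pOH = 14 - pH = 14 - 8.24
pOH = 5.76:

5.76


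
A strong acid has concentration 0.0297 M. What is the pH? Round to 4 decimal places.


A strong acid dissociates completely, so [H+] equals the given concentration.
pH = -log10([H+]) = -log10(0.0297)
pH = 1.52724355, rounded to 4 dp:

1.5272


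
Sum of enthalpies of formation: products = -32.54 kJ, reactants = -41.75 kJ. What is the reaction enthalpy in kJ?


dH_rxn = sum(dH_f products) - sum(dH_f reactants)
dH_rxn = -32.54 - (-41.75)
dH_rxn = 9.21 kJ:

9.21 kJ


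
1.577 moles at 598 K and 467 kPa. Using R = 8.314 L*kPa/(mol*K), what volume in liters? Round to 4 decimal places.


PV = nRT, solve for V = nRT / P.
nRT = 1.577 * 8.314 * 598 = 7840.4844
V = 7840.4844 / 467
V = 16.78904582 L, rounded to 4 dp:

16.7890 L


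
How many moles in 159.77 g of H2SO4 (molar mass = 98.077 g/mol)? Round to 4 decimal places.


n = mass / M
n = 159.77 / 98.077
n = 1.62902617 mol, rounded to 4 dp:

1.6290 mol


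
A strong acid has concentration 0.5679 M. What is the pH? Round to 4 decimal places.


A strong acid dissociates completely, so [H+] equals the given concentration.
pH = -log10([H+]) = -log10(0.5679)
pH = 0.24572813, rounded to 4 dp:

0.2457


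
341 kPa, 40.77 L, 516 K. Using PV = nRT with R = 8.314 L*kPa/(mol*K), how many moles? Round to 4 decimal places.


PV = nRT, solve for n = PV / (RT).
PV = 341 * 40.77 = 13902.57
RT = 8.314 * 516 = 4290.024
n = 13902.57 / 4290.024
n = 3.24067418 mol, rounded to 4 dp:

3.2407 mol


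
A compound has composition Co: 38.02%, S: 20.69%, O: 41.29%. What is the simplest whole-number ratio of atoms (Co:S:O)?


Assume 100 g of compound, divide each mass% by atomic mass to get moles, then normalize by the smallest to get a raw atom ratio.
Moles per 100 g: Co: 38.02/58.933 = 0.6451, S: 20.69/32.065 = 0.6453, O: 41.29/15.999 = 2.5808
Raw ratio (divide by min = 0.6451): Co: 1.0, S: 1.0, O: 4.0
Multiply by 1 to clear fractions: Co: 1.0 ~= 1, S: 1.0 ~= 1, O: 4.0 ~= 4
Reduce by GCD to get the simplest whole-number ratio:

1:1:4


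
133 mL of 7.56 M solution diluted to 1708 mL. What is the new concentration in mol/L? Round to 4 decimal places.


Dilution: M1*V1 = M2*V2, solve for M2.
M2 = M1*V1 / V2
M2 = 7.56 * 133 / 1708
M2 = 1005.48 / 1708
M2 = 0.58868852 mol/L, rounded to 4 dp:

0.5887 mol/L


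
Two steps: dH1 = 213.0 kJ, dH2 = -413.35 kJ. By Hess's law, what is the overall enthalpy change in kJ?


Hess's law: enthalpy is a state function, so add the step enthalpies.
dH_total = dH1 + dH2 = 213.0 + (-413.35)
dH_total = -200.35 kJ:

-200.35 kJ


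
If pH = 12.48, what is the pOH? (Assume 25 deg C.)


At 25 deg C, pH + pOH = 14.
pOH = 14 - pH = 14 - 12.48
pOH = 1.52:

1.52


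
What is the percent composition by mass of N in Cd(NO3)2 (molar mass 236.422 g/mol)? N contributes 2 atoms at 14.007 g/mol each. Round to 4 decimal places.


pct = 100 * (n_elem * M_elem) / M_total
mass_contribution = 2 * 14.007 = 28.014 g/mol
pct = 100 * 28.014 / 236.422
pct = 11.84915109 %, rounded to 4 dp:

11.8492 %


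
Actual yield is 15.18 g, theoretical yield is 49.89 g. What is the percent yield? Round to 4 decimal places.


% yield = 100 * actual / theoretical
% yield = 100 * 15.18 / 49.89
% yield = 30.42693927 %, rounded to 4 dp:

30.4269 %


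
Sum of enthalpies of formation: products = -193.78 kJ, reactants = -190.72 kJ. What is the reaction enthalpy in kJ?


dH_rxn = sum(dH_f products) - sum(dH_f reactants)
dH_rxn = -193.78 - (-190.72)
dH_rxn = -3.06 kJ:

-3.06 kJ


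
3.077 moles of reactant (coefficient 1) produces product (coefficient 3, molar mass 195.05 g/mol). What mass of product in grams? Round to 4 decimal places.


Use the coefficient ratio to convert reactant moles to product moles, then multiply by the product's molar mass.
moles_P = moles_R * (coeff_P / coeff_R) = 3.077 * (3/1) = 9.231
mass_P = moles_P * M_P = 9.231 * 195.05
mass_P = 1800.50655 g, rounded to 4 dp:

1800.5066 g


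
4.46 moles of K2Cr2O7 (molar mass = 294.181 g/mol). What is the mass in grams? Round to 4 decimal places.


mass = n * M
mass = 4.46 * 294.181
mass = 1312.04726 g, rounded to 4 dp:

1312.0473 g


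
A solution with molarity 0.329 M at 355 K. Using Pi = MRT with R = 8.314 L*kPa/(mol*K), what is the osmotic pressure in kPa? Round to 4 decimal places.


Osmotic pressure (van't Hoff): Pi = M*R*T.
RT = 8.314 * 355 = 2951.47
Pi = 0.329 * 2951.47
Pi = 971.03363 kPa, rounded to 4 dp:

971.0336 kPa


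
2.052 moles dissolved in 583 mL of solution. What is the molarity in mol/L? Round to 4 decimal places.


Convert volume to liters: V_L = V_mL / 1000.
V_L = 583 / 1000 = 0.583 L
M = n / V_L = 2.052 / 0.583
M = 3.51972556 mol/L, rounded to 4 dp:

3.5197 mol/L


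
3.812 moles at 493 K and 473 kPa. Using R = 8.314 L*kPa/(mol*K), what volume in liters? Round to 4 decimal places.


PV = nRT, solve for V = nRT / P.
nRT = 3.812 * 8.314 * 493 = 15624.6332
V = 15624.6332 / 473
V = 33.03305116 L, rounded to 4 dp:

33.0331 L


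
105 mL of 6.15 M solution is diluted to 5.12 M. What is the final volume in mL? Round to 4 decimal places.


Dilution: M1*V1 = M2*V2, solve for V2.
V2 = M1*V1 / M2
V2 = 6.15 * 105 / 5.12
V2 = 645.75 / 5.12
V2 = 126.12304688 mL, rounded to 4 dp:

126.1230 mL


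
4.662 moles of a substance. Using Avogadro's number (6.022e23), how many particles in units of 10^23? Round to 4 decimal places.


N = n * NA, then divide by 1e23 for the requested units.
N / 1e23 = n * 6.022
N / 1e23 = 4.662 * 6.022
N / 1e23 = 28.074564, rounded to 4 dp:

28.0746


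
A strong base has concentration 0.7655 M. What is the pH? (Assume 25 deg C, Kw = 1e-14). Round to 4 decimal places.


A strong base dissociates completely, so [OH-] equals the given concentration.
pOH = -log10([OH-]) = -log10(0.7655) = 0.116055
pH = 14 - pOH = 14 - 0.116055
pH = 13.883945, rounded to 4 dp:

13.8839


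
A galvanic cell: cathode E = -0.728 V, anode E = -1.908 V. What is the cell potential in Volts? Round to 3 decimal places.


Standard cell potential: E_cell = E_cathode - E_anode.
E_cell = -0.728 - (-1.908)
E_cell = 1.18 V, rounded to 3 dp:

1.180 V


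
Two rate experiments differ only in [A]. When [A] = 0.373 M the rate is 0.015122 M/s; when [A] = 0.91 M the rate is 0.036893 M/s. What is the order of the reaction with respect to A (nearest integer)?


Rate is proportional to [A]^n, so rate2/rate1 = ([A]2/[A]1)^n. Take logs to solve for n.
rate2/rate1 = 0.036893 / 0.015122 = 2.4397
[A]2/[A]1 = 0.91 / 0.373 = 2.4397
n = ln(2.4397) / ln(2.4397) = 1.0
Nearest integer order:

1


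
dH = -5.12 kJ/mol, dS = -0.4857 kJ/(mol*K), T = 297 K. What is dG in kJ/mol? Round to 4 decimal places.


Gibbs: dG = dH - T*dS (consistent units, dS already in kJ/(mol*K)).
T*dS = 297 * -0.4857 = -144.2529
dG = -5.12 - (-144.2529)
dG = 139.1329 kJ/mol, rounded to 4 dp:

139.1329 kJ/mol


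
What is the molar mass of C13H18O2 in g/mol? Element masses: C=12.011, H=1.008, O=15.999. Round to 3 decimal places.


M = sum(count * atomic_mass) over atoms.
M = 13*12.011 + 18*1.008 + 2*15.999
M = 156.143 + 18.144 + 31.998
M = 206.285 g/mol, rounded to 3 dp:

206.285 g/mol


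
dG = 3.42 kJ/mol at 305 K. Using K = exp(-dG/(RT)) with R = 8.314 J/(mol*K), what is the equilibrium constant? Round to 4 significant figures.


dG is in kJ/mol; multiply by 1000 to match R in J/(mol*K).
RT = 8.314 * 305 = 2535.77 J/mol
exponent = -dG*1000 / (RT) = -(3.42*1000) / 2535.77 = -1.34870276
K = exp(-1.34870276)
K = 0.25957678, rounded to 4 significant figures:

0.2596


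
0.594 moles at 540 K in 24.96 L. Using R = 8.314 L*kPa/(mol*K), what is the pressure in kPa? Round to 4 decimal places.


PV = nRT, solve for P = nRT / V.
nRT = 0.594 * 8.314 * 540 = 2666.7986
P = 2666.7986 / 24.96
P = 106.84289263 kPa, rounded to 4 dp:

106.8429 kPa


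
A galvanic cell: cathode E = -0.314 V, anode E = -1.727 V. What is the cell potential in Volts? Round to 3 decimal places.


Standard cell potential: E_cell = E_cathode - E_anode.
E_cell = -0.314 - (-1.727)
E_cell = 1.413 V, rounded to 3 dp:

1.413 V


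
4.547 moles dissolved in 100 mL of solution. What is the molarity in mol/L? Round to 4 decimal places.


Convert volume to liters: V_L = V_mL / 1000.
V_L = 100 / 1000 = 0.1 L
M = n / V_L = 4.547 / 0.1
M = 45.47 mol/L, rounded to 4 dp:

45.4700 mol/L


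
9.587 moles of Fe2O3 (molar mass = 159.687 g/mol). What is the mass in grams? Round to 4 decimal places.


mass = n * M
mass = 9.587 * 159.687
mass = 1530.919269 g, rounded to 4 dp:

1530.9193 g


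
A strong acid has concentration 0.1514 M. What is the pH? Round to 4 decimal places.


A strong acid dissociates completely, so [H+] equals the given concentration.
pH = -log10([H+]) = -log10(0.1514)
pH = 0.81987412, rounded to 4 dp:

0.8199


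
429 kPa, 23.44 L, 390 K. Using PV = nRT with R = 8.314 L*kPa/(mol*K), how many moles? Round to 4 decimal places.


PV = nRT, solve for n = PV / (RT).
PV = 429 * 23.44 = 10055.76
RT = 8.314 * 390 = 3242.46
n = 10055.76 / 3242.46
n = 3.10127496 mol, rounded to 4 dp:

3.1013 mol


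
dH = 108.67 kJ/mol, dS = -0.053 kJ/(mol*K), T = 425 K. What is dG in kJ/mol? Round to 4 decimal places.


Gibbs: dG = dH - T*dS (consistent units, dS already in kJ/(mol*K)).
T*dS = 425 * -0.053 = -22.525
dG = 108.67 - (-22.525)
dG = 131.195 kJ/mol, rounded to 4 dp:

131.1950 kJ/mol


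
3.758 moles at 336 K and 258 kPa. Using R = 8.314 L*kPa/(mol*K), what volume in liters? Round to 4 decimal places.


PV = nRT, solve for V = nRT / P.
nRT = 3.758 * 8.314 * 336 = 10497.988
V = 10497.988 / 258
V = 40.68987597 L, rounded to 4 dp:

40.6899 L


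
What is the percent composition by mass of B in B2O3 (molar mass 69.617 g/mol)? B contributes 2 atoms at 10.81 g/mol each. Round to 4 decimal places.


pct = 100 * (n_elem * M_elem) / M_total
mass_contribution = 2 * 10.81 = 21.62 g/mol
pct = 100 * 21.62 / 69.617
pct = 31.05563296 %, rounded to 4 dp:

31.0556 %


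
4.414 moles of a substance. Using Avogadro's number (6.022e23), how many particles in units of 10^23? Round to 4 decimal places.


N = n * NA, then divide by 1e23 for the requested units.
N / 1e23 = n * 6.022
N / 1e23 = 4.414 * 6.022
N / 1e23 = 26.581108, rounded to 4 dp:

26.5811


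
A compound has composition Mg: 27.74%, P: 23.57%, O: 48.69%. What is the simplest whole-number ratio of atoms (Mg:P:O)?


Assume 100 g of compound, divide each mass% by atomic mass to get moles, then normalize by the smallest to get a raw atom ratio.
Moles per 100 g: Mg: 27.74/24.305 = 1.1413, P: 23.57/30.974 = 0.761, O: 48.69/15.999 = 3.0433
Raw ratio (divide by min = 0.761): Mg: 1.5, P: 1.0, O: 3.999
Multiply by 2 to clear fractions: Mg: 3.0 ~= 3, P: 2.0 ~= 2, O: 7.999 ~= 8
Reduce by GCD to get the simplest whole-number ratio:

3:2:8


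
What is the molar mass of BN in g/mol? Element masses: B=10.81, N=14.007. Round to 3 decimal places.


M = sum(count * atomic_mass) over atoms.
M = 1*10.81 + 1*14.007
M = 10.81 + 14.007
M = 24.817 g/mol, rounded to 3 dp:

24.817 g/mol


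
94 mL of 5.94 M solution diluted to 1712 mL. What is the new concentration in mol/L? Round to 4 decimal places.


Dilution: M1*V1 = M2*V2, solve for M2.
M2 = M1*V1 / V2
M2 = 5.94 * 94 / 1712
M2 = 558.36 / 1712
M2 = 0.32614486 mol/L, rounded to 4 dp:

0.3261 mol/L


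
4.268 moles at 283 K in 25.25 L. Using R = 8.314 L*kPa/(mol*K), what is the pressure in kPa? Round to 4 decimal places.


PV = nRT, solve for P = nRT / V.
nRT = 4.268 * 8.314 * 283 = 10042.015
P = 10042.015 / 25.25
P = 397.70356436 kPa, rounded to 4 dp:

397.7036 kPa


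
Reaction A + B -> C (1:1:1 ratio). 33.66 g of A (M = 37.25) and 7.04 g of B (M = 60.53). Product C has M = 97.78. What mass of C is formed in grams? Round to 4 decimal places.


Find moles of each reactant; the smaller value is the limiting reagent in a 1:1:1 reaction, so moles_C equals moles of the limiter.
n_A = mass_A / M_A = 33.66 / 37.25 = 0.903624 mol
n_B = mass_B / M_B = 7.04 / 60.53 = 0.116306 mol
Limiting reagent: B (smaller), n_limiting = 0.116306 mol
mass_C = n_limiting * M_C = 0.116306 * 97.78
mass_C = 11.37240068 g, rounded to 4 dp:

11.3724 g


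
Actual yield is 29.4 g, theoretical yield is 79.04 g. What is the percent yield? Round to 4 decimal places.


% yield = 100 * actual / theoretical
% yield = 100 * 29.4 / 79.04
% yield = 37.19635628 %, rounded to 4 dp:

37.1964 %


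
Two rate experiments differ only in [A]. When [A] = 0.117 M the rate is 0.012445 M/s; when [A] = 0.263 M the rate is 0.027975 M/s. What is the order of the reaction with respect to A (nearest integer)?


Rate is proportional to [A]^n, so rate2/rate1 = ([A]2/[A]1)^n. Take logs to solve for n.
rate2/rate1 = 0.027975 / 0.012445 = 2.2479
[A]2/[A]1 = 0.263 / 0.117 = 2.2479
n = ln(2.2479) / ln(2.2479) = 1.0
Nearest integer order:

1


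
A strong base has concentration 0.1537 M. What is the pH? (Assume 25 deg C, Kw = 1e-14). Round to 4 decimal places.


A strong base dissociates completely, so [OH-] equals the given concentration.
pOH = -log10([OH-]) = -log10(0.1537) = 0.813326
pH = 14 - pOH = 14 - 0.813326
pH = 13.186674, rounded to 4 dp:

13.1867


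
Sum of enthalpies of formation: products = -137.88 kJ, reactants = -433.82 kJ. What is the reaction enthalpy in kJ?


dH_rxn = sum(dH_f products) - sum(dH_f reactants)
dH_rxn = -137.88 - (-433.82)
dH_rxn = 295.94 kJ:

295.94 kJ


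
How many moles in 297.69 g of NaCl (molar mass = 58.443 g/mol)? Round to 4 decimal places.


n = mass / M
n = 297.69 / 58.443
n = 5.09368102 mol, rounded to 4 dp:

5.0937 mol


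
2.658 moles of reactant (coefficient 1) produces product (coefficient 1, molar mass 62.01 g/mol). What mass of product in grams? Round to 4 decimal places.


Use the coefficient ratio to convert reactant moles to product moles, then multiply by the product's molar mass.
moles_P = moles_R * (coeff_P / coeff_R) = 2.658 * (1/1) = 2.658
mass_P = moles_P * M_P = 2.658 * 62.01
mass_P = 164.82258 g, rounded to 4 dp:

164.8226 g


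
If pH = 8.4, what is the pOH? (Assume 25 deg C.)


At 25 deg C, pH + pOH = 14.
pOH = 14 - pH = 14 - 8.4
pOH = 5.6:

5.60


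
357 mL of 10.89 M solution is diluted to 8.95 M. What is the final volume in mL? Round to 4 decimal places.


Dilution: M1*V1 = M2*V2, solve for V2.
V2 = M1*V1 / M2
V2 = 10.89 * 357 / 8.95
V2 = 3887.73 / 8.95
V2 = 434.38324022 mL, rounded to 4 dp:

434.3832 mL


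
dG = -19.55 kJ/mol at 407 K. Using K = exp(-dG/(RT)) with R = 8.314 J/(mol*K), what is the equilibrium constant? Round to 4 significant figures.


dG is in kJ/mol; multiply by 1000 to match R in J/(mol*K).
RT = 8.314 * 407 = 3383.798 J/mol
exponent = -dG*1000 / (RT) = -(-19.55*1000) / 3383.798 = 5.77753164
K = exp(5.77753164)
K = 322.96102, rounded to 4 significant figures:

323.0


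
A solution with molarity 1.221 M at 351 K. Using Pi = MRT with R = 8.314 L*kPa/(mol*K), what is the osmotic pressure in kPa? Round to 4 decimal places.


Osmotic pressure (van't Hoff): Pi = M*R*T.
RT = 8.314 * 351 = 2918.214
Pi = 1.221 * 2918.214
Pi = 3563.139294 kPa, rounded to 4 dp:

3563.1393 kPa


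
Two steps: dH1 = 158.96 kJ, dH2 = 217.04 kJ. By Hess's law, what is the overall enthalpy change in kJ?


Hess's law: enthalpy is a state function, so add the step enthalpies.
dH_total = dH1 + dH2 = 158.96 + (217.04)
dH_total = 376.0 kJ:

376.00 kJ


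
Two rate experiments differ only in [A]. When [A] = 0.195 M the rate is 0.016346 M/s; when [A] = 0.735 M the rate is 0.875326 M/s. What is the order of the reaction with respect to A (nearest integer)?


Rate is proportional to [A]^n, so rate2/rate1 = ([A]2/[A]1)^n. Take logs to solve for n.
rate2/rate1 = 0.875326 / 0.016346 = 53.5499
[A]2/[A]1 = 0.735 / 0.195 = 3.7692
n = ln(53.5499) / ln(3.7692) = 3.0
Nearest integer order:

3


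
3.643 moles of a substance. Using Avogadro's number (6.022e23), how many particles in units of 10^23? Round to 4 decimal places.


N = n * NA, then divide by 1e23 for the requested units.
N / 1e23 = n * 6.022
N / 1e23 = 3.643 * 6.022
N / 1e23 = 21.938146, rounded to 4 dp:

21.9381


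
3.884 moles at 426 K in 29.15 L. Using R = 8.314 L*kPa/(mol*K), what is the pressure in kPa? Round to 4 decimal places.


PV = nRT, solve for P = nRT / V.
nRT = 3.884 * 8.314 * 426 = 13756.2114
P = 13756.2114 / 29.15
P = 471.91119726 kPa, rounded to 4 dp:

471.9112 kPa


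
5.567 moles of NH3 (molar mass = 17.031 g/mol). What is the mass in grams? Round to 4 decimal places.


mass = n * M
mass = 5.567 * 17.031
mass = 94.811577 g, rounded to 4 dp:

94.8116 g


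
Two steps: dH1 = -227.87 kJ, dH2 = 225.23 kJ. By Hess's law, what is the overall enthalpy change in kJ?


Hess's law: enthalpy is a state function, so add the step enthalpies.
dH_total = dH1 + dH2 = -227.87 + (225.23)
dH_total = -2.64 kJ:

-2.64 kJ


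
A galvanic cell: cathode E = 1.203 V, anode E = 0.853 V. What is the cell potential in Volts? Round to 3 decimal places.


Standard cell potential: E_cell = E_cathode - E_anode.
E_cell = 1.203 - (0.853)
E_cell = 0.35 V, rounded to 3 dp:

0.350 V


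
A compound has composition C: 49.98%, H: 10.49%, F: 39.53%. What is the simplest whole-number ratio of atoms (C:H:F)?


Assume 100 g of compound, divide each mass% by atomic mass to get moles, then normalize by the smallest to get a raw atom ratio.
Moles per 100 g: C: 49.98/12.011 = 4.1612, H: 10.49/1.008 = 10.4067, F: 39.53/18.998 = 2.0807
Raw ratio (divide by min = 2.0807): C: 2.0, H: 5.001, F: 1.0
Multiply by 1 to clear fractions: C: 2.0 ~= 2, H: 5.001 ~= 5, F: 1.0 ~= 1
Reduce by GCD to get the simplest whole-number ratio:

2:5:1


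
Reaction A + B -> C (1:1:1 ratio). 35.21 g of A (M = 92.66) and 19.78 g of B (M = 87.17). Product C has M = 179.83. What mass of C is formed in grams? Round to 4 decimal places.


Find moles of each reactant; the smaller value is the limiting reagent in a 1:1:1 reaction, so moles_C equals moles of the limiter.
n_A = mass_A / M_A = 35.21 / 92.66 = 0.379991 mol
n_B = mass_B / M_B = 19.78 / 87.17 = 0.226913 mol
Limiting reagent: B (smaller), n_limiting = 0.226913 mol
mass_C = n_limiting * M_C = 0.226913 * 179.83
mass_C = 40.80576479 g, rounded to 4 dp:

40.8058 g


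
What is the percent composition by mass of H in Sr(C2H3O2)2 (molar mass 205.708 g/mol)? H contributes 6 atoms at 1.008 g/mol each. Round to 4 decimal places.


pct = 100 * (n_elem * M_elem) / M_total
mass_contribution = 6 * 1.008 = 6.048 g/mol
pct = 100 * 6.048 / 205.708
pct = 2.94008984 %, rounded to 4 dp:

2.9401 %


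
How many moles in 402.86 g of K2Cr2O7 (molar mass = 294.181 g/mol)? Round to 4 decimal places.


n = mass / M
n = 402.86 / 294.181
n = 1.36942902 mol, rounded to 4 dp:

1.3694 mol


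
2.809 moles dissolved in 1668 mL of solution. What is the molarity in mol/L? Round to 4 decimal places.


Convert volume to liters: V_L = V_mL / 1000.
V_L = 1668 / 1000 = 1.668 L
M = n / V_L = 2.809 / 1.668
M = 1.68405276 mol/L, rounded to 4 dp:

1.6841 mol/L


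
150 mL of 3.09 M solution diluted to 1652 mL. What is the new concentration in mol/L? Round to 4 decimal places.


Dilution: M1*V1 = M2*V2, solve for M2.
M2 = M1*V1 / V2
M2 = 3.09 * 150 / 1652
M2 = 463.5 / 1652
M2 = 0.28056901 mol/L, rounded to 4 dp:

0.2806 mol/L


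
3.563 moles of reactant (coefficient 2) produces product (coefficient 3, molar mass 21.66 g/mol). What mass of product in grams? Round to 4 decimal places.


Use the coefficient ratio to convert reactant moles to product moles, then multiply by the product's molar mass.
moles_P = moles_R * (coeff_P / coeff_R) = 3.563 * (3/2) = 5.3445
mass_P = moles_P * M_P = 5.3445 * 21.66
mass_P = 115.76187 g, rounded to 4 dp:

115.7619 g


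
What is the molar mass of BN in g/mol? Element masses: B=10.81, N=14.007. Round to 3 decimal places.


M = sum(count * atomic_mass) over atoms.
M = 1*10.81 + 1*14.007
M = 10.81 + 14.007
M = 24.817 g/mol, rounded to 3 dp:

24.817 g/mol


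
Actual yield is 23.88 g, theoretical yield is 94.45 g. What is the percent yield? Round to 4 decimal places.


% yield = 100 * actual / theoretical
% yield = 100 * 23.88 / 94.45
% yield = 25.28321863 %, rounded to 4 dp:

25.2832 %


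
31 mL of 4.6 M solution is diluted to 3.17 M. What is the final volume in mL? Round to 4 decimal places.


Dilution: M1*V1 = M2*V2, solve for V2.
V2 = M1*V1 / M2
V2 = 4.6 * 31 / 3.17
V2 = 142.6 / 3.17
V2 = 44.98422713 mL, rounded to 4 dp:

44.9842 mL


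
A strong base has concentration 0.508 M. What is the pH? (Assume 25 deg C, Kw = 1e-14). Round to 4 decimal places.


A strong base dissociates completely, so [OH-] equals the given concentration.
pOH = -log10([OH-]) = -log10(0.508) = 0.294136
pH = 14 - pOH = 14 - 0.294136
pH = 13.705864, rounded to 4 dp:

13.7059


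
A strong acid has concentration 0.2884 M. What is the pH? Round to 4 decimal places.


A strong acid dissociates completely, so [H+] equals the given concentration.
pH = -log10([H+]) = -log10(0.2884)
pH = 0.54000474, rounded to 4 dp:

0.5400


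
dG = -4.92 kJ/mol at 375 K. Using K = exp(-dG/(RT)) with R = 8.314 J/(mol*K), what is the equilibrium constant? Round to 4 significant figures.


dG is in kJ/mol; multiply by 1000 to match R in J/(mol*K).
RT = 8.314 * 375 = 3117.75 J/mol
exponent = -dG*1000 / (RT) = -(-4.92*1000) / 3117.75 = 1.5780611
K = exp(1.5780611)
K = 4.8455517, rounded to 4 significant figures:

4.846


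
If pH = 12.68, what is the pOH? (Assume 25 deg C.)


At 25 deg C, pH + pOH = 14.
pOH = 14 - pH = 14 - 12.68
pOH = 1.32:

1.32


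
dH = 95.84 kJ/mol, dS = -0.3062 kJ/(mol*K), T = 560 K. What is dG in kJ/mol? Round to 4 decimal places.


Gibbs: dG = dH - T*dS (consistent units, dS already in kJ/(mol*K)).
T*dS = 560 * -0.3062 = -171.472
dG = 95.84 - (-171.472)
dG = 267.312 kJ/mol, rounded to 4 dp:

267.3120 kJ/mol


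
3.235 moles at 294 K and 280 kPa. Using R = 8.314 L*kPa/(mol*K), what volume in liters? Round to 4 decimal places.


PV = nRT, solve for V = nRT / P.
nRT = 3.235 * 8.314 * 294 = 7907.3623
V = 7907.3623 / 280
V = 28.24057964 L, rounded to 4 dp:

28.2406 L


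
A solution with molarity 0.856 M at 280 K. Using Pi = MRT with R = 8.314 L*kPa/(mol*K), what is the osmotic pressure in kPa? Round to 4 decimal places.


Osmotic pressure (van't Hoff): Pi = M*R*T.
RT = 8.314 * 280 = 2327.92
Pi = 0.856 * 2327.92
Pi = 1992.69952 kPa, rounded to 4 dp:

1992.6995 kPa


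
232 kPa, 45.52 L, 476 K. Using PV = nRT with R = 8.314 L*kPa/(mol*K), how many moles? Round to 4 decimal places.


PV = nRT, solve for n = PV / (RT).
PV = 232 * 45.52 = 10560.64
RT = 8.314 * 476 = 3957.464
n = 10560.64 / 3957.464
n = 2.66853722 mol, rounded to 4 dp:

2.6685 mol


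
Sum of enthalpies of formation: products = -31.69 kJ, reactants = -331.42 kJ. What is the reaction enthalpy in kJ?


dH_rxn = sum(dH_f products) - sum(dH_f reactants)
dH_rxn = -31.69 - (-331.42)
dH_rxn = 299.73 kJ:

299.73 kJ


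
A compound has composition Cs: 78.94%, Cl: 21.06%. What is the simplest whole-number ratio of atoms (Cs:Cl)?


Assume 100 g of compound, divide each mass% by atomic mass to get moles, then normalize by the smallest to get a raw atom ratio.
Moles per 100 g: Cs: 78.94/132.905 = 0.594, Cl: 21.06/35.453 = 0.594
Raw ratio (divide by min = 0.594): Cs: 1.0, Cl: 1.0
Multiply by 1 to clear fractions: Cs: 1.0 ~= 1, Cl: 1.0 ~= 1
Reduce by GCD to get the simplest whole-number ratio:

1:1


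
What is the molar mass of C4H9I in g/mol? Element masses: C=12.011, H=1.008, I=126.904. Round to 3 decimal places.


M = sum(count * atomic_mass) over atoms.
M = 4*12.011 + 9*1.008 + 1*126.904
M = 48.044 + 9.072 + 126.904
M = 184.02 g/mol, rounded to 3 dp:

184.020 g/mol


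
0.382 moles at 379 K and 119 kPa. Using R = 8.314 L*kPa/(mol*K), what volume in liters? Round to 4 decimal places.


PV = nRT, solve for V = nRT / P.
nRT = 0.382 * 8.314 * 379 = 1203.6843
V = 1203.6843 / 119
V = 10.11499412 L, rounded to 4 dp:

10.1150 L


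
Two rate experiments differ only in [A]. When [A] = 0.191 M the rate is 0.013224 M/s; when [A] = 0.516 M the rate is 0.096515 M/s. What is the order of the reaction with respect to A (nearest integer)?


Rate is proportional to [A]^n, so rate2/rate1 = ([A]2/[A]1)^n. Take logs to solve for n.
rate2/rate1 = 0.096515 / 0.013224 = 7.2985
[A]2/[A]1 = 0.516 / 0.191 = 2.7016
n = ln(7.2985) / ln(2.7016) = 2.0
Nearest integer order:

2


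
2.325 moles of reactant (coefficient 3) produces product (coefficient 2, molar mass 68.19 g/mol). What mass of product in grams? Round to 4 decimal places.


Use the coefficient ratio to convert reactant moles to product moles, then multiply by the product's molar mass.
moles_P = moles_R * (coeff_P / coeff_R) = 2.325 * (2/3) = 1.55
mass_P = moles_P * M_P = 1.55 * 68.19
mass_P = 105.6945 g, rounded to 4 dp:

105.6945 g


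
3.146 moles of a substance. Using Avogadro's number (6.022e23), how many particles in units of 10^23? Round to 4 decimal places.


N = n * NA, then divide by 1e23 for the requested units.
N / 1e23 = n * 6.022
N / 1e23 = 3.146 * 6.022
N / 1e23 = 18.945212, rounded to 4 dp:

18.9452


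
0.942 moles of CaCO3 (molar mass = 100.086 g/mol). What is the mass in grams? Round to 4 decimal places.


mass = n * M
mass = 0.942 * 100.086
mass = 94.281012 g, rounded to 4 dp:

94.2810 g


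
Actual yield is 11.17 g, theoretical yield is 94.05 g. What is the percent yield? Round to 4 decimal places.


% yield = 100 * actual / theoretical
% yield = 100 * 11.17 / 94.05
% yield = 11.87666135 %, rounded to 4 dp:

11.8767 %


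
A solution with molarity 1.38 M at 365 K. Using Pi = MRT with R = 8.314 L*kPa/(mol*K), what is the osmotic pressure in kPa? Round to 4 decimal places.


Osmotic pressure (van't Hoff): Pi = M*R*T.
RT = 8.314 * 365 = 3034.61
Pi = 1.38 * 3034.61
Pi = 4187.7618 kPa, rounded to 4 dp:

4187.7618 kPa


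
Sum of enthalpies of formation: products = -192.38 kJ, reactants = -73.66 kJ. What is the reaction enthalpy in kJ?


dH_rxn = sum(dH_f products) - sum(dH_f reactants)
dH_rxn = -192.38 - (-73.66)
dH_rxn = -118.72 kJ:

-118.72 kJ


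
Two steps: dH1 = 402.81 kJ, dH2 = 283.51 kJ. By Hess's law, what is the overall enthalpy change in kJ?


Hess's law: enthalpy is a state function, so add the step enthalpies.
dH_total = dH1 + dH2 = 402.81 + (283.51)
dH_total = 686.32 kJ:

686.32 kJ


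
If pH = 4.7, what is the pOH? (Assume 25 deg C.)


At 25 deg C, pH + pOH = 14.
pOH = 14 - pH = 14 - 4.7
pOH = 9.3:

9.30


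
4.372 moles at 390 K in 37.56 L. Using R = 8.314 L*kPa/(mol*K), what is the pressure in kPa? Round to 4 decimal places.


PV = nRT, solve for P = nRT / V.
nRT = 4.372 * 8.314 * 390 = 14176.0351
P = 14176.0351 / 37.56
P = 377.42372471 kPa, rounded to 4 dp:

377.4237 kPa


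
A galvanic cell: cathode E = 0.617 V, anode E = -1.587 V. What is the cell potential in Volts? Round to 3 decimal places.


Standard cell potential: E_cell = E_cathode - E_anode.
E_cell = 0.617 - (-1.587)
E_cell = 2.204 V, rounded to 3 dp:

2.204 V


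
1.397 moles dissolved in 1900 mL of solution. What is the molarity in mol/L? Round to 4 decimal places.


Convert volume to liters: V_L = V_mL / 1000.
V_L = 1900 / 1000 = 1.9 L
M = n / V_L = 1.397 / 1.9
M = 0.73526316 mol/L, rounded to 4 dp:

0.7353 mol/L


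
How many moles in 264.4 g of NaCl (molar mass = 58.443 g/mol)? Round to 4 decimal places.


n = mass / M
n = 264.4 / 58.443
n = 4.52406618 mol, rounded to 4 dp:

4.5241 mol


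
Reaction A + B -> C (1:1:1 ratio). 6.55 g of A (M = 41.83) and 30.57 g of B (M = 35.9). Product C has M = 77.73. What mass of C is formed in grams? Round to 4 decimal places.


Find moles of each reactant; the smaller value is the limiting reagent in a 1:1:1 reaction, so moles_C equals moles of the limiter.
n_A = mass_A / M_A = 6.55 / 41.83 = 0.156586 mol
n_B = mass_B / M_B = 30.57 / 35.9 = 0.851532 mol
Limiting reagent: A (smaller), n_limiting = 0.156586 mol
mass_C = n_limiting * M_C = 0.156586 * 77.73
mass_C = 12.17142978 g, rounded to 4 dp:

12.1714 g


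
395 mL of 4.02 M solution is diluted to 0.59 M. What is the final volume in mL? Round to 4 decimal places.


Dilution: M1*V1 = M2*V2, solve for V2.
V2 = M1*V1 / M2
V2 = 4.02 * 395 / 0.59
V2 = 1587.9 / 0.59
V2 = 2691.3559322 mL, rounded to 4 dp:

2691.3559 mL


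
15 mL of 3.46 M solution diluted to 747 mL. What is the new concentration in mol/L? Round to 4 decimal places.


Dilution: M1*V1 = M2*V2, solve for M2.
M2 = M1*V1 / V2
M2 = 3.46 * 15 / 747
M2 = 51.9 / 747
M2 = 0.06947791 mol/L, rounded to 4 dp:

0.0695 mol/L


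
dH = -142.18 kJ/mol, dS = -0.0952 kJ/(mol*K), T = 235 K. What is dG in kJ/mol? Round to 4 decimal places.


Gibbs: dG = dH - T*dS (consistent units, dS already in kJ/(mol*K)).
T*dS = 235 * -0.0952 = -22.372
dG = -142.18 - (-22.372)
dG = -119.808 kJ/mol, rounded to 4 dp:

-119.8080 kJ/mol


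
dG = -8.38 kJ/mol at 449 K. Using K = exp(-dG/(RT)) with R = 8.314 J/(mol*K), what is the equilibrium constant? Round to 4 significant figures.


dG is in kJ/mol; multiply by 1000 to match R in J/(mol*K).
RT = 8.314 * 449 = 3732.986 J/mol
exponent = -dG*1000 / (RT) = -(-8.38*1000) / 3732.986 = 2.24485171
K = exp(2.24485171)
K = 9.4390157, rounded to 4 significant figures:

9.439


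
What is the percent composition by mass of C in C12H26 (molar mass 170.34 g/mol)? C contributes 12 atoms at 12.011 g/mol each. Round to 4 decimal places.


pct = 100 * (n_elem * M_elem) / M_total
mass_contribution = 12 * 12.011 = 144.132 g/mol
pct = 100 * 144.132 / 170.34
pct = 84.61430081 %, rounded to 4 dp:

84.6143 %


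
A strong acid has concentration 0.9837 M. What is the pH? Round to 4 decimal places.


A strong acid dissociates completely, so [H+] equals the given concentration.
pH = -log10([H+]) = -log10(0.9837)
pH = 0.00713733, rounded to 4 dp:

0.0071


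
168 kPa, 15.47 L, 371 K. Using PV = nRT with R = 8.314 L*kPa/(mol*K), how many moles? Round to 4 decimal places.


PV = nRT, solve for n = PV / (RT).
PV = 168 * 15.47 = 2598.96
RT = 8.314 * 371 = 3084.494
n = 2598.96 / 3084.494
n = 0.84258877 mol, rounded to 4 dp:

0.8426 mol


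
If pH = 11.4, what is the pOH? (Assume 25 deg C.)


At 25 deg C, pH + pOH = 14.
pOH = 14 - pH = 14 - 11.4
pOH = 2.6:

2.60


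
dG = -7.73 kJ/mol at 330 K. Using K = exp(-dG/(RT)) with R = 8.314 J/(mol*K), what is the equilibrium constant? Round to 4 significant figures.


dG is in kJ/mol; multiply by 1000 to match R in J/(mol*K).
RT = 8.314 * 330 = 2743.62 J/mol
exponent = -dG*1000 / (RT) = -(-7.73*1000) / 2743.62 = 2.81744556
K = exp(2.81744556)
K = 16.73405, rounded to 4 significant figures:

16.73


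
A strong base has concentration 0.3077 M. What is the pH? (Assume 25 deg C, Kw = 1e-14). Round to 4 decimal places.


A strong base dissociates completely, so [OH-] equals the given concentration.
pOH = -log10([OH-]) = -log10(0.3077) = 0.511873
pH = 14 - pOH = 14 - 0.511873
pH = 13.488127, rounded to 4 dp:

13.4881


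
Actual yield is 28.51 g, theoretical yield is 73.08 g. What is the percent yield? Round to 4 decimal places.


% yield = 100 * actual / theoretical
% yield = 100 * 28.51 / 73.08
% yield = 39.0120416 %, rounded to 4 dp:

39.0120 %


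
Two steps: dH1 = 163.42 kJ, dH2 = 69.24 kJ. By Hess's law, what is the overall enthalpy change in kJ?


Hess's law: enthalpy is a state function, so add the step enthalpies.
dH_total = dH1 + dH2 = 163.42 + (69.24)
dH_total = 232.66 kJ:

232.66 kJ


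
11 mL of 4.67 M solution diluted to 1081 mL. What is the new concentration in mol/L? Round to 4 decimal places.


Dilution: M1*V1 = M2*V2, solve for M2.
M2 = M1*V1 / V2
M2 = 4.67 * 11 / 1081
M2 = 51.37 / 1081
M2 = 0.04752081 mol/L, rounded to 4 dp:

0.0475 mol/L


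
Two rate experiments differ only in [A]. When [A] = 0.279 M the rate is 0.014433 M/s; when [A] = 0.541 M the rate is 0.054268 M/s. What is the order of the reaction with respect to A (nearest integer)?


Rate is proportional to [A]^n, so rate2/rate1 = ([A]2/[A]1)^n. Take logs to solve for n.
rate2/rate1 = 0.054268 / 0.014433 = 3.76
[A]2/[A]1 = 0.541 / 0.279 = 1.9391
n = ln(3.76) / ln(1.9391) = 2.0
Nearest integer order:

2


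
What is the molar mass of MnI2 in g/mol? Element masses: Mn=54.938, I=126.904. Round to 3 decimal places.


M = sum(count * atomic_mass) over atoms.
M = 1*54.938 + 2*126.904
M = 54.938 + 253.808
M = 308.746 g/mol, rounded to 3 dp:

308.746 g/mol


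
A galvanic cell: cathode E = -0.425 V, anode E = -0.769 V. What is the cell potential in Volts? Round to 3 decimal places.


Standard cell potential: E_cell = E_cathode - E_anode.
E_cell = -0.425 - (-0.769)
E_cell = 0.344 V, rounded to 3 dp:

0.344 V


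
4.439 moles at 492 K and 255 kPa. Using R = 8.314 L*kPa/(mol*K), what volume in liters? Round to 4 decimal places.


PV = nRT, solve for V = nRT / P.
nRT = 4.439 * 8.314 * 492 = 18157.6762
V = 18157.6762 / 255
V = 71.20657333 L, rounded to 4 dp:

71.2066 L


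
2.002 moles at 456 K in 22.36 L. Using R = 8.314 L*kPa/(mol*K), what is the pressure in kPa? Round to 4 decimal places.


PV = nRT, solve for P = nRT / V.
nRT = 2.002 * 8.314 * 456 = 7589.9504
P = 7589.9504 / 22.36
P = 339.44322004 kPa, rounded to 4 dp:

339.4432 kPa


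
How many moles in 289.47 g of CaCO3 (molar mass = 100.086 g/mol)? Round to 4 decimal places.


n = mass / M
n = 289.47 / 100.086
n = 2.8922127 mol, rounded to 4 dp:

2.8922 mol


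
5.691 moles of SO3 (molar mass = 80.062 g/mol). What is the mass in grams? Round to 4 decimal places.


mass = n * M
mass = 5.691 * 80.062
mass = 455.632842 g, rounded to 4 dp:

455.6328 g


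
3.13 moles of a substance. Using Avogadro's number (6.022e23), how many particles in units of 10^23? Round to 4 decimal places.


N = n * NA, then divide by 1e23 for the requested units.
N / 1e23 = n * 6.022
N / 1e23 = 3.13 * 6.022
N / 1e23 = 18.84886, rounded to 4 dp:

18.8489


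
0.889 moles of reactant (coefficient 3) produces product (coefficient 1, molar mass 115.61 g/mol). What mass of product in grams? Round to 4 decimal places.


Use the coefficient ratio to convert reactant moles to product moles, then multiply by the product's molar mass.
moles_P = moles_R * (coeff_P / coeff_R) = 0.889 * (1/3) = 0.296333
mass_P = moles_P * M_P = 0.296333 * 115.61
mass_P = 34.25905813 g, rounded to 4 dp:

34.2591 g


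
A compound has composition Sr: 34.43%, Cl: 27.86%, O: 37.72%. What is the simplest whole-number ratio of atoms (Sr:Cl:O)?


Assume 100 g of compound, divide each mass% by atomic mass to get moles, then normalize by the smallest to get a raw atom ratio.
Moles per 100 g: Sr: 34.43/87.62 = 0.3929, Cl: 27.86/35.453 = 0.7858, O: 37.72/15.999 = 2.3576
Raw ratio (divide by min = 0.3929): Sr: 1.0, Cl: 2.0, O: 6.0
Multiply by 1 to clear fractions: Sr: 1.0 ~= 1, Cl: 2.0 ~= 2, O: 6.0 ~= 6
Reduce by GCD to get the simplest whole-number ratio:

1:2:6


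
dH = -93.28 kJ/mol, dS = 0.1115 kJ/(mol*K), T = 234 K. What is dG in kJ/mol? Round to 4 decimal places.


Gibbs: dG = dH - T*dS (consistent units, dS already in kJ/(mol*K)).
T*dS = 234 * 0.1115 = 26.091
dG = -93.28 - (26.091)
dG = -119.371 kJ/mol, rounded to 4 dp:

-119.3710 kJ/mol


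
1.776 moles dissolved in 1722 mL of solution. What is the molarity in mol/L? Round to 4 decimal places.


Convert volume to liters: V_L = V_mL / 1000.
V_L = 1722 / 1000 = 1.722 L
M = n / V_L = 1.776 / 1.722
M = 1.03135889 mol/L, rounded to 4 dp:

1.0314 mol/L


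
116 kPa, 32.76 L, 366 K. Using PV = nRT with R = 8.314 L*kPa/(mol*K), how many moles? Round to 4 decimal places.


PV = nRT, solve for n = PV / (RT).
PV = 116 * 32.76 = 3800.16
RT = 8.314 * 366 = 3042.924
n = 3800.16 / 3042.924
n = 1.24885143 mol, rounded to 4 dp:

1.2489 mol


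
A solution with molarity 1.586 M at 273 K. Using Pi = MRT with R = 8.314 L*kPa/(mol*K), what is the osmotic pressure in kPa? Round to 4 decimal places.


Osmotic pressure (van't Hoff): Pi = M*R*T.
RT = 8.314 * 273 = 2269.722
Pi = 1.586 * 2269.722
Pi = 3599.779092 kPa, rounded to 4 dp:

3599.7791 kPa


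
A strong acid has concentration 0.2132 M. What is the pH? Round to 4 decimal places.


A strong acid dissociates completely, so [H+] equals the given concentration.
pH = -log10([H+]) = -log10(0.2132)
pH = 0.6712128, rounded to 4 dp:

0.6712
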